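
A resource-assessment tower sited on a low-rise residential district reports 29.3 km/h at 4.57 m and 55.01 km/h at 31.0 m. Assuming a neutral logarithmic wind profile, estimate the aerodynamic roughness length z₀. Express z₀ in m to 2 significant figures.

Log law: V(z) ∝ ln(z/z₀). With r = V₁/V₂ = 29.3/55.01 = 0.53263,
r · ln(z₂/z₀) = ln(z₁/z₀) ⇒ ln z₀ = (ln z₁ − r·ln z₂)/(1 − r)
ln z₀ = (1.51951 − 0.53263×3.43399) / 0.46737 = -0.6623
z₀ = exp(-0.6623) = 0.5157 m

z₀ ≈ 0.52 m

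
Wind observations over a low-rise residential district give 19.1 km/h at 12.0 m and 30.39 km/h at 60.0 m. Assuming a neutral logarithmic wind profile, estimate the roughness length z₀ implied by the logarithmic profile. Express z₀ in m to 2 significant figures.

Log law: V(z) ∝ ln(z/z₀). With r = V₁/V₂ = 19.1/30.39 = 0.62850,
r · ln(z₂/z₀) = ln(z₁/z₀) ⇒ ln z₀ = (ln z₁ − r·ln z₂)/(1 − r)
ln z₀ = (2.48491 − 0.62850×4.09434) / 0.37150 = -0.2379
z₀ = exp(-0.2379) = 0.7883 m

z₀ ≈ 0.79 m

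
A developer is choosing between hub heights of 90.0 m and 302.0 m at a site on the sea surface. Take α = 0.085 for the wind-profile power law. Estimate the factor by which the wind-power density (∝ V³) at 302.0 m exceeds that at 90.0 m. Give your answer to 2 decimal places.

Speed ratio: V_B/V_A = (z_B/z_A)^α = (302.0/90.0)^0.085 = (3.3556)^0.085 = 1.10838
Power-density ratio: P_B/P_A = (V_B/V_A)³ = (1.10838)³ = 1.36166

1.36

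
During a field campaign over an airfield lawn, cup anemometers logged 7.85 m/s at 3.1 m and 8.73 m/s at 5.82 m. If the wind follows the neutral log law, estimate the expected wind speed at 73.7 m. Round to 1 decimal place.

Log law: V ∝ ln(z/z₀). From the pair, with r = V₁/V₂ = 0.89920,
ln z₀ = (ln z₁ − r·ln z₂)/(1 − r) = (1.1314 − 0.89920×1.7613)/0.10080 = -4.4876 → z₀ = 0.01125 m
V₃ = V₁ · ln(z₃/z₀)/ln(z₁/z₀) = 7.85 × 8.7876/5.6190 = 12.2767 m/s

12.3 m/s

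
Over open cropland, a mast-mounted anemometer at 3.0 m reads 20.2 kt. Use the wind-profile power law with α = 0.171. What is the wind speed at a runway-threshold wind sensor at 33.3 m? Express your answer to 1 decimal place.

Power-law profile: V₂ = V₁ · (z₂/z₁)^α
V₂ = 20.2 × (33.3/3.0)^0.171 = 20.2 × (11.1000)^0.171
    = 20.2 × 1.5092 = 30.4861 kt

30.5 kt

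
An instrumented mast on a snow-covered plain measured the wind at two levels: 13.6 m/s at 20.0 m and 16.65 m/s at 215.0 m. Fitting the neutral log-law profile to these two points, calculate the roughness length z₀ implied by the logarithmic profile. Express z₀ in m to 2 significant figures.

Log law: V(z) ∝ ln(z/z₀). With r = V₁/V₂ = 13.6/16.65 = 0.81682,
r · ln(z₂/z₀) = ln(z₁/z₀) ⇒ ln z₀ = (ln z₁ − r·ln z₂)/(1 − r)
ln z₀ = (2.99573 − 0.81682×5.37064) / 0.18318 = -7.5940
z₀ = exp(-7.5940) = 0.0005035 m

z₀ ≈ 0.00050 m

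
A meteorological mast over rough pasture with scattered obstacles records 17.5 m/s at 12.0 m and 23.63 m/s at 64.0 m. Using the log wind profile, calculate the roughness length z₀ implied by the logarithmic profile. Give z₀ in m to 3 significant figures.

z₀ ≈ 0.101 m

Log law: V(z) ∝ ln(z/z₀). With r = V₁/V₂ = 17.5/23.63 = 0.74058,
r · ln(z₂/z₀) = ln(z₁/z₀) ⇒ ln z₀ = (ln z₁ − r·ln z₂)/(1 − r)
ln z₀ = (2.48491 − 0.74058×4.15888) / 0.25942 = -2.2940
z₀ = exp(-2.2940) = 0.1009 m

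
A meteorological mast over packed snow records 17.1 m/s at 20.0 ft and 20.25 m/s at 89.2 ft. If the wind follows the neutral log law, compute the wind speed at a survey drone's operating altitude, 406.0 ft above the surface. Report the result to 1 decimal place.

23.4 m/s

Log law: V ∝ ln(z/z₀). From the pair, with r = V₁/V₂ = 0.84444,
ln z₀ = (ln z₁ − r·ln z₂)/(1 − r) = (2.9957 − 0.84444×4.4909)/0.15556 = -5.1208 → z₀ = 0.005971 ft
V₃ = V₁ · ln(z₃/z₀)/ln(z₁/z₀) = 17.1 × 11.1271/8.1165 = 23.4428 m/s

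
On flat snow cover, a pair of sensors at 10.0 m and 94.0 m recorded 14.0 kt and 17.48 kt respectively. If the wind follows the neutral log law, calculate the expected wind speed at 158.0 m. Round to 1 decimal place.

18.3 kt

Log law: V ∝ ln(z/z₀). From the pair, with r = V₁/V₂ = 0.80092,
ln z₀ = (ln z₁ − r·ln z₂)/(1 − r) = (2.3026 − 0.80092×4.5433)/0.19908 = -6.7118 → z₀ = 0.001217 m
V₃ = V₁ · ln(z₃/z₀)/ln(z₁/z₀) = 14.0 × 11.7744/9.0143 = 18.2865 kt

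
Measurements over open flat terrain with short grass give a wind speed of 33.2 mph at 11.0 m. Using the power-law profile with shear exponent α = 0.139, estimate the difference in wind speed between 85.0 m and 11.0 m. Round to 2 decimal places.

Power law: V₂ = V₁ · (z₂/z₁)^α = 33.2 × (7.7273)^0.139 = 44.1137 mph
ΔV = 44.1137 − 33.2 = 10.9137 mph

10.91 mph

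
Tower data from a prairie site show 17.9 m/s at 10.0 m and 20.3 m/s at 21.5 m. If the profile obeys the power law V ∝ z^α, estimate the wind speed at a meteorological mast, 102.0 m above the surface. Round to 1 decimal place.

First find α: α = ln(V₂/V₁)/ln(z₂/z₁) = ln(20.3/17.9)/ln(21.5/10.0) = 0.12582/0.76547 = 0.1644
Extrapolate from 21.5 m to 102.0 m: V₃ = 20.3 × (102.0/21.5)^0.1644 = 20.3 × 1.2916 = 26.2203 m/s

26.2 m/s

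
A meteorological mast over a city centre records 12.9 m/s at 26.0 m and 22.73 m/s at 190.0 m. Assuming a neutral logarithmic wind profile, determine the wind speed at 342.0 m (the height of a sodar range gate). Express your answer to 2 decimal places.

Log law: V ∝ ln(z/z₀). From the pair, with r = V₁/V₂ = 0.56753,
ln z₀ = (ln z₁ − r·ln z₂)/(1 − r) = (3.2581 − 0.56753×5.2470)/0.43247 = 0.6480 → z₀ = 1.912 m
V₃ = V₁ · ln(z₃/z₀)/ln(z₁/z₀) = 12.9 × 5.1868/2.6101 = 25.6351 m/s

25.64 m/s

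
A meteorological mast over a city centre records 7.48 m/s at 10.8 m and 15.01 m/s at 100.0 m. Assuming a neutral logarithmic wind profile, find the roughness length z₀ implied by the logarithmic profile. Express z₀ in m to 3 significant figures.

Log law: V(z) ∝ ln(z/z₀). With r = V₁/V₂ = 7.48/15.01 = 0.49833,
r · ln(z₂/z₀) = ln(z₁/z₀) ⇒ ln z₀ = (ln z₁ − r·ln z₂)/(1 − r)
ln z₀ = (2.37955 − 0.49833×4.60517) / 0.50167 = 0.1687
z₀ = exp(0.1687) = 1.184 m

z₀ ≈ 1.18 m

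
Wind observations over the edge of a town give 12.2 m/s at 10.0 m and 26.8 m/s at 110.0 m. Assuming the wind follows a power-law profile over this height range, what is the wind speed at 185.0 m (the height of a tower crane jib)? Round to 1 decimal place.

First find α: α = ln(V₂/V₁)/ln(z₂/z₁) = ln(26.8/12.2)/ln(110.0/10.0) = 0.78697/2.39790 = 0.3282
Extrapolate from 110.0 m to 185.0 m: V₃ = 26.8 × (185.0/110.0)^0.3282 = 26.8 × 1.1860 = 31.7858 m/s

31.8 m/s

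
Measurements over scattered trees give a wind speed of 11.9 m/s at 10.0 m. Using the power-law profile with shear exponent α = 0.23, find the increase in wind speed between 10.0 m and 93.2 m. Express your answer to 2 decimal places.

Power law: V₂ = V₁ · (z₂/z₁)^α = 11.9 × (9.3200)^0.23 = 19.8844 m/s
ΔV = 19.8844 − 11.9 = 7.9844 m/s

7.98 m/s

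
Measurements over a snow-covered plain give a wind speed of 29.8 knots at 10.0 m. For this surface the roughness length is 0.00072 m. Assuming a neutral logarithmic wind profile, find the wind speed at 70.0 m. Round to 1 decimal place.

35.9 knots

Log law: V(z) ∝ ln(z/z₀), so V₂/V₁ = ln(z₂/z₀) / ln(z₁/z₀).
ln(70.0/0.00072) = 11.4848, ln(10.0/0.00072) = 9.5388
V₂ = 29.8 × 11.4848/9.5388 = 29.8 × 1.2040 = 35.8792 knots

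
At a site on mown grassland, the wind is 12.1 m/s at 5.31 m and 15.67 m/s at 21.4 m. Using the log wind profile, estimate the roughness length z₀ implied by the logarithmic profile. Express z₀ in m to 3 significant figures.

z₀ ≈ 0.0471 m

Log law: V(z) ∝ ln(z/z₀). With r = V₁/V₂ = 12.1/15.67 = 0.77218,
r · ln(z₂/z₀) = ln(z₁/z₀) ⇒ ln z₀ = (ln z₁ − r·ln z₂)/(1 − r)
ln z₀ = (1.66959 − 0.77218×3.06339) / 0.22782 = -3.0545
z₀ = exp(-3.0545) = 0.04715 m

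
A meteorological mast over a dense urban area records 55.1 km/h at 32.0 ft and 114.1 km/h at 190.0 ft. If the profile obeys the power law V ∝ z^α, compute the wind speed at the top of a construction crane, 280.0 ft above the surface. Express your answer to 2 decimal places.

133.69 km/h

First find α: α = ln(V₂/V₁)/ln(z₂/z₁) = ln(114.1/55.1)/ln(190.0/32.0) = 0.72793/1.78129 = 0.4087
Extrapolate from 190.0 ft to 280.0 ft: V₃ = 114.1 × (280.0/190.0)^0.4087 = 114.1 × 1.1717 = 133.6917 km/h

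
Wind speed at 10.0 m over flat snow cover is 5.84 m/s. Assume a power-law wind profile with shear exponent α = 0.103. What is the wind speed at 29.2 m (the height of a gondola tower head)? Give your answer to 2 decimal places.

Power-law profile: V₂ = V₁ · (z₂/z₁)^α
V₂ = 5.84 × (29.2/10.0)^0.103 = 5.84 × (2.9200)^0.103
    = 5.84 × 1.1167 = 6.5215 m/s

6.52 m/s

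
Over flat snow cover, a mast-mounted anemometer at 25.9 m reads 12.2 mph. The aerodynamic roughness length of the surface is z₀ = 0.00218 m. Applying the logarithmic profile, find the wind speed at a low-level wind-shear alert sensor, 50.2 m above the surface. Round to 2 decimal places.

Log law: V(z) ∝ ln(z/z₀), so V₂/V₁ = ln(z₂/z₀) / ln(z₁/z₀).
ln(50.2/0.00218) = 10.0444, ln(25.9/0.00218) = 9.3827
V₂ = 12.2 × 10.0444/9.3827 = 12.2 × 1.0705 = 13.0605 mph

13.06 mph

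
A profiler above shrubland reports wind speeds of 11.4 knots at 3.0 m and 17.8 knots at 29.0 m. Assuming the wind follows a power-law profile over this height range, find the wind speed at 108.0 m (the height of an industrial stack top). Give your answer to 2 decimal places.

23.04 knots

First find α: α = ln(V₂/V₁)/ln(z₂/z₁) = ln(17.8/11.4)/ln(29.0/3.0) = 0.44559/2.26868 = 0.1964
Extrapolate from 29.0 m to 108.0 m: V₃ = 17.8 × (108.0/29.0)^0.1964 = 17.8 × 1.2947 = 23.0448 knots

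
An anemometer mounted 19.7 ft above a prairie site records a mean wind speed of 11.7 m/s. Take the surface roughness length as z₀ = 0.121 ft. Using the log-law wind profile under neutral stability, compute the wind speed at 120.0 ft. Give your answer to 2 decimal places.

15.85 m/s

Log law: V(z) ∝ ln(z/z₀), so V₂/V₁ = ln(z₂/z₀) / ln(z₁/z₀).
ln(120.0/0.121) = 6.8995, ln(19.7/0.121) = 5.0926
V₂ = 11.7 × 6.8995/5.0926 = 11.7 × 1.3548 = 15.8512 m/s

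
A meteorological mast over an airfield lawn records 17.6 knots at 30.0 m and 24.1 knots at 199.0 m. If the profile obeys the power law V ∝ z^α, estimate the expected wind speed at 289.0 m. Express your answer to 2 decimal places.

First find α: α = ln(V₂/V₁)/ln(z₂/z₁) = ln(24.1/17.6)/ln(199.0/30.0) = 0.31431/1.89211 = 0.1661
Extrapolate from 199.0 m to 289.0 m: V₃ = 24.1 × (289.0/199.0)^0.1661 = 24.1 × 1.0639 = 25.6410 knots

25.64 knots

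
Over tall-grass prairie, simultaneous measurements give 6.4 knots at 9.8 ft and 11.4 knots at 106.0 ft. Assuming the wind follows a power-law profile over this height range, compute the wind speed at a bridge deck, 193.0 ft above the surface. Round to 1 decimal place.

13.2 knots

First find α: α = ln(V₂/V₁)/ln(z₂/z₁) = ln(11.4/6.4)/ln(106.0/9.8) = 0.57732/2.38106 = 0.2425
Extrapolate from 106.0 ft to 193.0 ft: V₃ = 11.4 × (193.0/106.0)^0.2425 = 11.4 × 1.1564 = 13.1827 knots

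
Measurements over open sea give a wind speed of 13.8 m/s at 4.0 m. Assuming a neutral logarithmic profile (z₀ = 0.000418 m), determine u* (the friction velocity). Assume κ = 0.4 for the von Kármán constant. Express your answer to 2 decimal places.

u* ≈ 0.60 m/s

Log law: V(z) = (u*/κ) · ln(z/z₀) ⇒ u* = κ · V / ln(z/z₀)
u* = 0.4 × 13.8 / ln(4.0/0.000418) = 0.4 × 13.8 / 9.1663
   = 5.5200 / 9.1663 = 0.6022 m/s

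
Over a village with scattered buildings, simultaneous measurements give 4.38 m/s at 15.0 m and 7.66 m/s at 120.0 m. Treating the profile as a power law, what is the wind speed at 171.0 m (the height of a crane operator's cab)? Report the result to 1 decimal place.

8.4 m/s

First find α: α = ln(V₂/V₁)/ln(z₂/z₁) = ln(7.66/4.38)/ln(120.0/15.0) = 0.55896/2.07944 = 0.2688
Extrapolate from 120.0 m to 171.0 m: V₃ = 7.66 × (171.0/120.0)^0.2688 = 7.66 × 1.0999 = 8.4251 m/s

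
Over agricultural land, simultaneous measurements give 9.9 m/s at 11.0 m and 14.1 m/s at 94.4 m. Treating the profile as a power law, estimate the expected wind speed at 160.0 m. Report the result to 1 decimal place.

15.4 m/s

First find α: α = ln(V₂/V₁)/ln(z₂/z₁) = ln(14.1/9.9)/ln(94.4/11.0) = 0.35364/2.14965 = 0.1645
Extrapolate from 94.4 m to 160.0 m: V₃ = 14.1 × (160.0/94.4)^0.1645 = 14.1 × 1.0907 = 15.3786 m/s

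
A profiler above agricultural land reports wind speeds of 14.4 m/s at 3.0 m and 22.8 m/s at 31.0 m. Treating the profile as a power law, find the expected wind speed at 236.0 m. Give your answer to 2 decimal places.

First find α: α = ln(V₂/V₁)/ln(z₂/z₁) = ln(22.8/14.4)/ln(31.0/3.0) = 0.45953/2.33537 = 0.1968
Extrapolate from 31.0 m to 236.0 m: V₃ = 22.8 × (236.0/31.0)^0.1968 = 22.8 × 1.4909 = 33.9936 m/s

33.99 m/s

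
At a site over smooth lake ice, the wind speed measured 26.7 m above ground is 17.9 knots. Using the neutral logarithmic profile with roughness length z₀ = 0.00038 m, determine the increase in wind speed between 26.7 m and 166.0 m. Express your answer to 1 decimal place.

2.9 knots

Log law: V₂ = V₁ · ln(z₂/z₀)/ln(z₁/z₀) = 17.9 × 12.9873/11.1600 = 20.8309 knots
ΔV = 20.8309 − 17.9 = 2.9309 knots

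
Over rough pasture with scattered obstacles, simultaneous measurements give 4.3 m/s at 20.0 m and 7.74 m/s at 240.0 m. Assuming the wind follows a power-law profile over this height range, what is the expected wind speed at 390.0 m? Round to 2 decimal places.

8.68 m/s

First find α: α = ln(V₂/V₁)/ln(z₂/z₁) = ln(7.74/4.3)/ln(240.0/20.0) = 0.58779/2.48491 = 0.2365
Extrapolate from 240.0 m to 390.0 m: V₃ = 7.74 × (390.0/240.0)^0.2365 = 7.74 × 1.1217 = 8.6819 m/s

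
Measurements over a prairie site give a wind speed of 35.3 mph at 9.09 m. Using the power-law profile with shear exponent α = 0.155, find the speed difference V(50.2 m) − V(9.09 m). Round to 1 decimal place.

10.7 mph

Power law: V₂ = V₁ · (z₂/z₁)^α = 35.3 × (5.5226)^0.155 = 46.0051 mph
ΔV = 46.0051 − 35.3 = 10.7051 mph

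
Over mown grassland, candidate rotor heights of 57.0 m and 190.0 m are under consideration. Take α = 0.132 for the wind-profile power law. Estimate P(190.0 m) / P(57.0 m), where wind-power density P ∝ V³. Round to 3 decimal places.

1.611

Speed ratio: V_B/V_A = (z_B/z_A)^α = (190.0/57.0)^0.132 = (3.3333)^0.132 = 1.17225
Power-density ratio: P_B/P_A = (V_B/V_A)³ = (1.17225)³ = 1.61087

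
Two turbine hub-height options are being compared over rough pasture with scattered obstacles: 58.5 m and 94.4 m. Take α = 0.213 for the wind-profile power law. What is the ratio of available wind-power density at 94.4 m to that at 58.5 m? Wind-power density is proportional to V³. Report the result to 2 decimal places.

Speed ratio: V_B/V_A = (z_B/z_A)^α = (94.4/58.5)^0.213 = (1.6137)^0.213 = 1.10730
Power-density ratio: P_B/P_A = (V_B/V_A)³ = (1.10730)³ = 1.35767

1.36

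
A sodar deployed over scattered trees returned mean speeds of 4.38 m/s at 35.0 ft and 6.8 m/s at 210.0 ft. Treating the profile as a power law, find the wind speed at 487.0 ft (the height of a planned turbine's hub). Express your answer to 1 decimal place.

First find α: α = ln(V₂/V₁)/ln(z₂/z₁) = ln(6.8/4.38)/ln(210.0/35.0) = 0.43987/1.79176 = 0.2455
Extrapolate from 210.0 ft to 487.0 ft: V₃ = 6.8 × (487.0/210.0)^0.2455 = 6.8 × 1.2294 = 8.3597 m/s

8.4 m/s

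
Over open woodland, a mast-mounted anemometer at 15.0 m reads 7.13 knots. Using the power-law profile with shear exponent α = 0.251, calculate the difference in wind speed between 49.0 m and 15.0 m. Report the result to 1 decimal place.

Power law: V₂ = V₁ · (z₂/z₁)^α = 7.13 × (3.2667)^0.251 = 9.5969 knots
ΔV = 9.5969 − 7.13 = 2.4669 knots

2.5 knots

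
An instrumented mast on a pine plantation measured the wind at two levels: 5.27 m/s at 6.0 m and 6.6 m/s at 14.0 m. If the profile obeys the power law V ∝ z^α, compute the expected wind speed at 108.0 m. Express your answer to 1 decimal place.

11.4 m/s

First find α: α = ln(V₂/V₁)/ln(z₂/z₁) = ln(6.6/5.27)/ln(14.0/6.0) = 0.22504/0.84730 = 0.2656
Extrapolate from 14.0 m to 108.0 m: V₃ = 6.6 × (108.0/14.0)^0.2656 = 6.6 × 1.7205 = 11.3555 m/s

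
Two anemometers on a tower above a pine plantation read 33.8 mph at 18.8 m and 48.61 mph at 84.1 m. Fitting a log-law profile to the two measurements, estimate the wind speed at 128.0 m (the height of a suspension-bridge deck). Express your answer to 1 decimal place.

Log law: V ∝ ln(z/z₀). From the pair, with r = V₁/V₂ = 0.69533,
ln z₀ = (ln z₁ − r·ln z₂)/(1 − r) = (2.9339 − 0.69533×4.4320)/0.30467 = -0.4853 → z₀ = 0.6155 m
V₃ = V₁ · ln(z₃/z₀)/ln(z₁/z₀) = 33.8 × 5.3373/3.4191 = 52.7622 mph

52.8 mph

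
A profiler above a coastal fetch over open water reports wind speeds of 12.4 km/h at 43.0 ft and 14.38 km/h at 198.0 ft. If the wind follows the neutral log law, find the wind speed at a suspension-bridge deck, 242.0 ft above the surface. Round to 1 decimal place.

Log law: V ∝ ln(z/z₀). From the pair, with r = V₁/V₂ = 0.86231,
ln z₀ = (ln z₁ − r·ln z₂)/(1 − r) = (3.7612 − 0.86231×5.2883)/0.13769 = -5.8022 → z₀ = 0.003021 ft
V₃ = V₁ · ln(z₃/z₀)/ln(z₁/z₀) = 12.4 × 11.2912/9.5634 = 14.6402 km/h

14.6 km/h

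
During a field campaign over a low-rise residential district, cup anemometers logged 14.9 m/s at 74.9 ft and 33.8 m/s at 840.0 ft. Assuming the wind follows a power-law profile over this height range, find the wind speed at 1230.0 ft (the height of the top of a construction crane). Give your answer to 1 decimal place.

First find α: α = ln(V₂/V₁)/ln(z₂/z₁) = ln(33.8/14.9)/ln(840.0/74.9) = 0.81910/2.41725 = 0.3389
Extrapolate from 840.0 ft to 1230.0 ft: V₃ = 33.8 × (1230.0/840.0)^0.3389 = 33.8 × 1.1380 = 38.4627 m/s

38.5 m/s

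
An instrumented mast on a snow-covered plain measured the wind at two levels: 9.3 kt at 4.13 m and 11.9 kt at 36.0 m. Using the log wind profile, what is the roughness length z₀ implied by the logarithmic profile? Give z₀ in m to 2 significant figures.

z₀ ≈ 0.0018 m

Log law: V(z) ∝ ln(z/z₀). With r = V₁/V₂ = 9.3/11.9 = 0.78151,
r · ln(z₂/z₀) = ln(z₁/z₀) ⇒ ln z₀ = (ln z₁ − r·ln z₂)/(1 − r)
ln z₀ = (1.41828 − 0.78151×3.58352) / 0.21849 = -6.3266
z₀ = exp(-6.3266) = 0.001788 m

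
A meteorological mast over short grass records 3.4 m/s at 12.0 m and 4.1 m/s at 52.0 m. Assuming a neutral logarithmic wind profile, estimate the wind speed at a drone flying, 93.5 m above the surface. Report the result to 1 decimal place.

Log law: V ∝ ln(z/z₀). From the pair, with r = V₁/V₂ = 0.82927,
ln z₀ = (ln z₁ − r·ln z₂)/(1 − r) = (2.4849 − 0.82927×3.9512)/0.17073 = -4.6373 → z₀ = 0.009684 m
V₃ = V₁ · ln(z₃/z₀)/ln(z₁/z₀) = 3.4 × 9.1753/7.1222 = 4.3801 m/s

4.4 m/s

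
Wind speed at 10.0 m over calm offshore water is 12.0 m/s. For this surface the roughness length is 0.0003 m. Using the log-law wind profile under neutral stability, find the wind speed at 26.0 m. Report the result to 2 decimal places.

Log law: V(z) ∝ ln(z/z₀), so V₂/V₁ = ln(z₂/z₀) / ln(z₁/z₀).
ln(26.0/0.0003) = 11.3698, ln(10.0/0.0003) = 10.4143
V₂ = 12.0 × 11.3698/10.4143 = 12.0 × 1.0917 = 13.1010 m/s

13.10 m/s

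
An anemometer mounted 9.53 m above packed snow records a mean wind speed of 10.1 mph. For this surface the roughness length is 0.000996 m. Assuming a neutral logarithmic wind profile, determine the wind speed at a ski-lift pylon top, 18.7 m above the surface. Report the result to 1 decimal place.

10.8 mph

Log law: V(z) ∝ ln(z/z₀), so V₂/V₁ = ln(z₂/z₀) / ln(z₁/z₀).
ln(18.7/0.000996) = 9.8403, ln(9.53/0.000996) = 9.1662
V₂ = 10.1 × 9.8403/9.1662 = 10.1 × 1.0735 = 10.8427 mph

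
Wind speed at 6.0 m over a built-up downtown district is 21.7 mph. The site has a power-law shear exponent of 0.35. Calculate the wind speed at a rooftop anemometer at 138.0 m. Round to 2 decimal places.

Power-law profile: V₂ = V₁ · (z₂/z₁)^α
V₂ = 21.7 × (138.0/6.0)^0.35 = 21.7 × (23.0000)^0.35
    = 21.7 × 2.9964 = 65.0226 mph

65.02 mph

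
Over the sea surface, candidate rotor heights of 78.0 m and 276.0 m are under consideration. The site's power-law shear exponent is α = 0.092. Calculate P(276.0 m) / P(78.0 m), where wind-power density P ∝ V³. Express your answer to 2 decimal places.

1.42

Speed ratio: V_B/V_A = (z_B/z_A)^α = (276.0/78.0)^0.092 = (3.5385)^0.092 = 1.12329
Power-density ratio: P_B/P_A = (V_B/V_A)³ = (1.12329)³ = 1.41734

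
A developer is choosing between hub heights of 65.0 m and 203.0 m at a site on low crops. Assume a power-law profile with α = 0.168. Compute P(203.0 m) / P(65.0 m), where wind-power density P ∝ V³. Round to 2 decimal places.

1.78

Speed ratio: V_B/V_A = (z_B/z_A)^α = (203.0/65.0)^0.168 = (3.1231)^0.168 = 1.21085
Power-density ratio: P_B/P_A = (V_B/V_A)³ = (1.21085)³ = 1.77529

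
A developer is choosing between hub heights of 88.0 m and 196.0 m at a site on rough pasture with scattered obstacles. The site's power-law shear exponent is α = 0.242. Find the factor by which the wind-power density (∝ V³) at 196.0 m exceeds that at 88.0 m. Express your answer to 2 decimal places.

1.79

Speed ratio: V_B/V_A = (z_B/z_A)^α = (196.0/88.0)^0.242 = (2.2273)^0.242 = 1.21384
Power-density ratio: P_B/P_A = (V_B/V_A)³ = (1.21384)³ = 1.78848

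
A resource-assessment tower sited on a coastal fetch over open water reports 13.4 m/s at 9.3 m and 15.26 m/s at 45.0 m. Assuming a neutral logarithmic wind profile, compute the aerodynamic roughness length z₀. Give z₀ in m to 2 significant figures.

z₀ ≈ 0.00011 m

Log law: V(z) ∝ ln(z/z₀). With r = V₁/V₂ = 13.4/15.26 = 0.87811,
r · ln(z₂/z₀) = ln(z₁/z₀) ⇒ ln z₀ = (ln z₁ − r·ln z₂)/(1 − r)
ln z₀ = (2.23001 − 0.87811×3.80666) / 0.12189 = -9.1286
z₀ = exp(-9.1286) = 0.0001085 m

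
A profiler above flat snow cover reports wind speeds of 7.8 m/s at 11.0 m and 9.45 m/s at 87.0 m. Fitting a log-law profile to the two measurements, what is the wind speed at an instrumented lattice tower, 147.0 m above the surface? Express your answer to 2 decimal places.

9.87 m/s

Log law: V ∝ ln(z/z₀). From the pair, with r = V₁/V₂ = 0.82540,
ln z₀ = (ln z₁ − r·ln z₂)/(1 − r) = (2.3979 − 0.82540×4.4659)/0.17460 = -7.3782 → z₀ = 0.0006247 m
V₃ = V₁ · ln(z₃/z₀)/ln(z₁/z₀) = 7.8 × 12.3686/9.7761 = 9.8685 m/s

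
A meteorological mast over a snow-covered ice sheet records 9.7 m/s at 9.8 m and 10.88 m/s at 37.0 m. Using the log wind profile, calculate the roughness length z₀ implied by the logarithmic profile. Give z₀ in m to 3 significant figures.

z₀ ≈ 0.000177 m

Log law: V(z) ∝ ln(z/z₀). With r = V₁/V₂ = 9.7/10.88 = 0.89154,
r · ln(z₂/z₀) = ln(z₁/z₀) ⇒ ln z₀ = (ln z₁ − r·ln z₂)/(1 − r)
ln z₀ = (2.28238 − 0.89154×3.61092) / 0.10846 = -8.6386
z₀ = exp(-8.6386) = 0.0001771 m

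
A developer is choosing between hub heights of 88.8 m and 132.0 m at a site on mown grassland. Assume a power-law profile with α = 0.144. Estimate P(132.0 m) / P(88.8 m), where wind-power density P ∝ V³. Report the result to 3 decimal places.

1.187

Speed ratio: V_B/V_A = (z_B/z_A)^α = (132.0/88.8)^0.144 = (1.4865)^0.144 = 1.05874
Power-density ratio: P_B/P_A = (V_B/V_A)³ = (1.05874)³ = 1.18679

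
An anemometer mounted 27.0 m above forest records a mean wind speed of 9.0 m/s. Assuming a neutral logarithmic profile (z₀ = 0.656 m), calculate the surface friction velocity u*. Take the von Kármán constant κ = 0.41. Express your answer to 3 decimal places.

u* ≈ 0.993 m/s

Log law: V(z) = (u*/κ) · ln(z/z₀) ⇒ u* = κ · V / ln(z/z₀)
u* = 0.41 × 9.0 / ln(27.0/0.656) = 0.41 × 9.0 / 3.7174
   = 3.6900 / 3.7174 = 0.9926 m/s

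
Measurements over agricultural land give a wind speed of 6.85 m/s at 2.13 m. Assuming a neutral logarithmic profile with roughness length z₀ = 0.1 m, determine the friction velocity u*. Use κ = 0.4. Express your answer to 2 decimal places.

Log law: V(z) = (u*/κ) · ln(z/z₀) ⇒ u* = κ · V / ln(z/z₀)
u* = 0.4 × 6.85 / ln(2.13/0.1) = 0.4 × 6.85 / 3.0587
   = 2.7400 / 3.0587 = 0.8958 m/s

u* ≈ 0.90 m/s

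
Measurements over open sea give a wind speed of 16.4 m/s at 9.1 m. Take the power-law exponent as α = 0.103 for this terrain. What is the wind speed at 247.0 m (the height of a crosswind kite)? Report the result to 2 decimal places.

23.04 m/s

Power-law profile: V₂ = V₁ · (z₂/z₁)^α
V₂ = 16.4 × (247.0/9.1)^0.103 = 16.4 × (27.1429)^0.103
    = 16.4 × 1.4050 = 23.0415 m/s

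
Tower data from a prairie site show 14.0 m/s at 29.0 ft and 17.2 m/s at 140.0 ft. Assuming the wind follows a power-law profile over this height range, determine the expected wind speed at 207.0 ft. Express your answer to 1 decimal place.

First find α: α = ln(V₂/V₁)/ln(z₂/z₁) = ln(17.2/14.0)/ln(140.0/29.0) = 0.20585/1.57435 = 0.1308
Extrapolate from 140.0 ft to 207.0 ft: V₃ = 17.2 × (207.0/140.0)^0.1308 = 17.2 × 1.0525 = 18.1024 m/s

18.1 m/s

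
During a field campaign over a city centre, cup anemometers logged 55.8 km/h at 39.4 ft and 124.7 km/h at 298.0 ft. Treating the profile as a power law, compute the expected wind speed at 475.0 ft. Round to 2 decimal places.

150.09 km/h

First find α: α = ln(V₂/V₁)/ln(z₂/z₁) = ln(124.7/55.8)/ln(298.0/39.4) = 0.80414/2.02333 = 0.3974
Extrapolate from 298.0 ft to 475.0 ft: V₃ = 124.7 × (475.0/298.0)^0.3974 = 124.7 × 1.2036 = 150.0851 km/h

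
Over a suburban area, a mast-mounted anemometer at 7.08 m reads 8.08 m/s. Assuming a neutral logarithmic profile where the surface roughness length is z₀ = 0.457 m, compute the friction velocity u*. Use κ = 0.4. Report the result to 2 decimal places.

u* ≈ 1.18 m/s

Log law: V(z) = (u*/κ) · ln(z/z₀) ⇒ u* = κ · V / ln(z/z₀)
u* = 0.4 × 8.08 / ln(7.08/0.457) = 0.4 × 8.08 / 2.7403
   = 3.2320 / 2.7403 = 1.1794 m/s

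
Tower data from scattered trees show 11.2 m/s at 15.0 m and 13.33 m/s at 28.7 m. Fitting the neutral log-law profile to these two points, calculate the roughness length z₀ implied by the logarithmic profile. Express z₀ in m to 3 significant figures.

z₀ ≈ 0.495 m

Log law: V(z) ∝ ln(z/z₀). With r = V₁/V₂ = 11.2/13.33 = 0.84021,
r · ln(z₂/z₀) = ln(z₁/z₀) ⇒ ln z₀ = (ln z₁ − r·ln z₂)/(1 − r)
ln z₀ = (2.70805 − 0.84021×3.35690) / 0.15979 = -0.7037
z₀ = exp(-0.7037) = 0.4947 m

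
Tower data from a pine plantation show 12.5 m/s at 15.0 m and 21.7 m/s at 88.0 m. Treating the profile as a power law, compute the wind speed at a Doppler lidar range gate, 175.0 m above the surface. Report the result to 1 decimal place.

26.9 m/s

First find α: α = ln(V₂/V₁)/ln(z₂/z₁) = ln(21.7/12.5)/ln(88.0/15.0) = 0.55158/1.76929 = 0.3118
Extrapolate from 88.0 m to 175.0 m: V₃ = 21.7 × (175.0/88.0)^0.3118 = 21.7 × 1.2390 = 26.8866 m/s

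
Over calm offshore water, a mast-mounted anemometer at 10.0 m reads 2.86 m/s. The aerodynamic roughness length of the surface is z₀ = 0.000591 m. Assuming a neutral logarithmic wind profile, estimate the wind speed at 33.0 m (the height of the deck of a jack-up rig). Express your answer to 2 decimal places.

Log law: V(z) ∝ ln(z/z₀), so V₂/V₁ = ln(z₂/z₀) / ln(z₁/z₀).
ln(33.0/0.000591) = 10.9302, ln(10.0/0.000591) = 9.7363
V₂ = 2.86 × 10.9302/9.7363 = 2.86 × 1.1226 = 3.2107 m/s

3.21 m/s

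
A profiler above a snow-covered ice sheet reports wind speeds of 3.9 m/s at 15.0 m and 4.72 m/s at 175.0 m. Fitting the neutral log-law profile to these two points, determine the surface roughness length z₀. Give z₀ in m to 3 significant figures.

z₀ ≈ 0.000126 m

Log law: V(z) ∝ ln(z/z₀). With r = V₁/V₂ = 3.9/4.72 = 0.82627,
r · ln(z₂/z₀) = ln(z₁/z₀) ⇒ ln z₀ = (ln z₁ − r·ln z₂)/(1 − r)
ln z₀ = (2.70805 − 0.82627×5.16479) / 0.17373 = -8.9764
z₀ = exp(-8.9764) = 0.0001264 m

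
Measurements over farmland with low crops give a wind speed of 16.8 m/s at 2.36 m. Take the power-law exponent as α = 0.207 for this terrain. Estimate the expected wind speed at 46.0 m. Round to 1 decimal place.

31.1 m/s

Power-law profile: V₂ = V₁ · (z₂/z₁)^α
V₂ = 16.8 × (46.0/2.36)^0.207 = 16.8 × (19.4915)^0.207
    = 16.8 × 1.8493 = 31.0676 m/s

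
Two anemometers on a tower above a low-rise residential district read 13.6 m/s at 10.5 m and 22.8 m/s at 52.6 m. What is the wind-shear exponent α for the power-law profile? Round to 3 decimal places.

α ≈ 0.321

Power law: V₂/V₁ = (z₂/z₁)^α ⇒ α = ln(V₂/V₁) / ln(z₂/z₁)
α = ln(22.8/13.6) / ln(52.6/10.5) = ln(1.6765) / ln(5.0095)
  = 0.51669 / 1.61134 = 0.32066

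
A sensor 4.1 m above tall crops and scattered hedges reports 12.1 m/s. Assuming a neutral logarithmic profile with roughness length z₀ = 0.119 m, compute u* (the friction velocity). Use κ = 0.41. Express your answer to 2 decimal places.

u* ≈ 1.40 m/s

Log law: V(z) = (u*/κ) · ln(z/z₀) ⇒ u* = κ · V / ln(z/z₀)
u* = 0.41 × 12.1 / ln(4.1/0.119) = 0.41 × 12.1 / 3.5396
   = 4.9610 / 3.5396 = 1.4016 m/s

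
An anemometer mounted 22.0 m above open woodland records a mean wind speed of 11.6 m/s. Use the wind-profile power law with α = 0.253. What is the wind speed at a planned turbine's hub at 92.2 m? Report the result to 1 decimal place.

16.7 m/s

Power-law profile: V₂ = V₁ · (z₂/z₁)^α
V₂ = 11.6 × (92.2/22.0)^0.253 = 11.6 × (4.1909)^0.253
    = 11.6 × 1.4370 = 16.6687 m/s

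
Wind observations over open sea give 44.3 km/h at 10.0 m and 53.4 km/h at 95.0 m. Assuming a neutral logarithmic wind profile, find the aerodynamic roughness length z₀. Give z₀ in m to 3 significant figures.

Log law: V(z) ∝ ln(z/z₀). With r = V₁/V₂ = 44.3/53.4 = 0.82959,
r · ln(z₂/z₀) = ln(z₁/z₀) ⇒ ln z₀ = (ln z₁ − r·ln z₂)/(1 − r)
ln z₀ = (2.30259 − 0.82959×4.55388) / 0.17041 = -8.6570
z₀ = exp(-8.6570) = 0.0001739 m

z₀ ≈ 0.000174 m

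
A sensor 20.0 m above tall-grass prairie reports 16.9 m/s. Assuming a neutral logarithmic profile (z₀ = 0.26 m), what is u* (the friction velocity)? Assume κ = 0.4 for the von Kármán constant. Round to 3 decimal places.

Log law: V(z) = (u*/κ) · ln(z/z₀) ⇒ u* = κ · V / ln(z/z₀)
u* = 0.4 × 16.9 / ln(20.0/0.26) = 0.4 × 16.9 / 4.3428
   = 6.7600 / 4.3428 = 1.5566 m/s

u* ≈ 1.557 m/s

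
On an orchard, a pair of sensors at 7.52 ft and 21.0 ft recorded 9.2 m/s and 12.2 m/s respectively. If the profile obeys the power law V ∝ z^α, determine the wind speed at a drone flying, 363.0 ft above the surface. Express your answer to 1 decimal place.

26.7 m/s

First find α: α = ln(V₂/V₁)/ln(z₂/z₁) = ln(12.2/9.2)/ln(21.0/7.52) = 0.28223/1.02696 = 0.2748
Extrapolate from 21.0 ft to 363.0 ft: V₃ = 12.2 × (363.0/21.0)^0.2748 = 12.2 × 2.1885 = 26.6997 m/s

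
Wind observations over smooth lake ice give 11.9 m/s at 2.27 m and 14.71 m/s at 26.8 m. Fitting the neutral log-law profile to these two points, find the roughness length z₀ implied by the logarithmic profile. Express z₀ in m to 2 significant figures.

z₀ ≈ 0.000065 m

Log law: V(z) ∝ ln(z/z₀). With r = V₁/V₂ = 11.9/14.71 = 0.80897,
r · ln(z₂/z₀) = ln(z₁/z₀) ⇒ ln z₀ = (ln z₁ − r·ln z₂)/(1 − r)
ln z₀ = (0.81978 − 0.80897×3.28840) / 0.19103 = -9.6345
z₀ = exp(-9.6345) = 0.00006543 m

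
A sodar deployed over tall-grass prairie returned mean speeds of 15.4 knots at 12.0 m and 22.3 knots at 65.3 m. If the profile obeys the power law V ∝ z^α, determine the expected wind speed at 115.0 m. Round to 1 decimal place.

25.2 knots

First find α: α = ln(V₂/V₁)/ln(z₂/z₁) = ln(22.3/15.4)/ln(65.3/12.0) = 0.37022/1.69409 = 0.2185
Extrapolate from 65.3 m to 115.0 m: V₃ = 22.3 × (115.0/65.3)^0.2185 = 22.3 × 1.1317 = 25.2358 knots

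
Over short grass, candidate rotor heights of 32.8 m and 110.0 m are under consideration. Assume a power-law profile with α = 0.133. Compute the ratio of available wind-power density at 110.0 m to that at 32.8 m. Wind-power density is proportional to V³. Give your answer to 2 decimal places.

Speed ratio: V_B/V_A = (z_B/z_A)^α = (110.0/32.8)^0.133 = (3.3537)^0.133 = 1.17461
Power-density ratio: P_B/P_A = (V_B/V_A)³ = (1.17461)³ = 1.62062

1.62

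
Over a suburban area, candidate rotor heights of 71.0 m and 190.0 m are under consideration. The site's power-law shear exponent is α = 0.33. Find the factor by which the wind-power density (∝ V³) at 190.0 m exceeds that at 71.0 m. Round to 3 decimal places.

2.650

Speed ratio: V_B/V_A = (z_B/z_A)^α = (190.0/71.0)^0.33 = (2.6761)^0.33 = 1.38380
Power-density ratio: P_B/P_A = (V_B/V_A)³ = (1.38380)³ = 2.64984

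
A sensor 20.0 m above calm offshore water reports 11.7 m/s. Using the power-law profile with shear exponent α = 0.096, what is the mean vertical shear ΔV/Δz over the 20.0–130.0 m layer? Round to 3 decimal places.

0.021 m/s/m

Power law: V₂ = V₁ · (z₂/z₁)^α = 11.7 × (6.5000)^0.096 = 14.0031 m/s
ΔV/Δz = (14.0031 − 11.7)/(130.0 − 20.0) = 2.3031/110.0000 = 0.02094 m/s/m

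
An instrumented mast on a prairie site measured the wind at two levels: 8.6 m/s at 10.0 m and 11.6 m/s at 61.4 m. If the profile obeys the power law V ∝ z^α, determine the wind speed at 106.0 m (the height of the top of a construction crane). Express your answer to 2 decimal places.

12.69 m/s

First find α: α = ln(V₂/V₁)/ln(z₂/z₁) = ln(11.6/8.6)/ln(61.4/10.0) = 0.29924/1.81482 = 0.1649
Extrapolate from 61.4 m to 106.0 m: V₃ = 11.6 × (106.0/61.4)^0.1649 = 11.6 × 1.0942 = 12.6928 m/s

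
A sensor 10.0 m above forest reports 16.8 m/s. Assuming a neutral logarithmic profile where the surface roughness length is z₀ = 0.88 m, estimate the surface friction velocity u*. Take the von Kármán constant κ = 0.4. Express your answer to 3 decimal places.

Log law: V(z) = (u*/κ) · ln(z/z₀) ⇒ u* = κ · V / ln(z/z₀)
u* = 0.4 × 16.8 / ln(10.0/0.88) = 0.4 × 16.8 / 2.4304
   = 6.7200 / 2.4304 = 2.7650 m/s

u* ≈ 2.765 m/s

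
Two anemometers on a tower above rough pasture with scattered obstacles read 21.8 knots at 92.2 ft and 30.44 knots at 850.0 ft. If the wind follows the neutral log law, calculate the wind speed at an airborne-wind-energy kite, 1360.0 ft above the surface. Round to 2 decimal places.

Log law: V ∝ ln(z/z₀). From the pair, with r = V₁/V₂ = 0.71616,
ln z₀ = (ln z₁ − r·ln z₂)/(1 − r) = (4.5240 − 0.71616×6.7452)/0.28384 = -1.0806 → z₀ = 0.3394 ft
V₃ = V₁ · ln(z₃/z₀)/ln(z₁/z₀) = 21.8 × 8.2959/5.6046 = 32.2682 knots

32.27 knots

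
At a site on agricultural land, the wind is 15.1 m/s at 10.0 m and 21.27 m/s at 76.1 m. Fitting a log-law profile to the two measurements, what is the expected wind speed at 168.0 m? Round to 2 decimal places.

Log law: V ∝ ln(z/z₀). From the pair, with r = V₁/V₂ = 0.70992,
ln z₀ = (ln z₁ − r·ln z₂)/(1 − r) = (2.3026 − 0.70992×4.3320)/0.29008 = -2.6642 → z₀ = 0.06966 m
V₃ = V₁ · ln(z₃/z₀)/ln(z₁/z₀) = 15.1 × 7.7881/4.9668 = 23.6776 m/s

23.68 m/s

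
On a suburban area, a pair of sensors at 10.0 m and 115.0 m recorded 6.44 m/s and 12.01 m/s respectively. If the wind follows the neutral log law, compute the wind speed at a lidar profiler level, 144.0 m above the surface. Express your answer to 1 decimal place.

12.5 m/s

Log law: V ∝ ln(z/z₀). From the pair, with r = V₁/V₂ = 0.53622,
ln z₀ = (ln z₁ − r·ln z₂)/(1 − r) = (2.3026 − 0.53622×4.7449)/0.46378 = -0.5212 → z₀ = 0.5938 m
V₃ = V₁ · ln(z₃/z₀)/ln(z₁/z₀) = 6.44 × 5.4911/2.8238 = 12.5229 m/s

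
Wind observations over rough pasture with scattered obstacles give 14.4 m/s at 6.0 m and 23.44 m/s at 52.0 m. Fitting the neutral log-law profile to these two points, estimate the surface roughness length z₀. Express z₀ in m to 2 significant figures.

z₀ ≈ 0.19 m

Log law: V(z) ∝ ln(z/z₀). With r = V₁/V₂ = 14.4/23.44 = 0.61433,
r · ln(z₂/z₀) = ln(z₁/z₀) ⇒ ln z₀ = (ln z₁ − r·ln z₂)/(1 − r)
ln z₀ = (1.79176 − 0.61433×3.95124) / 0.38567 = -1.6481
z₀ = exp(-1.6481) = 0.1924 m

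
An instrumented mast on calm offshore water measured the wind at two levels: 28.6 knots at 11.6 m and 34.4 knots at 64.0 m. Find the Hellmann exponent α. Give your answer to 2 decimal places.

α ≈ 0.11

Power law: V₂/V₁ = (z₂/z₁)^α ⇒ α = ln(V₂/V₁) / ln(z₂/z₁)
α = ln(34.4/28.6) / ln(64.0/11.6) = ln(1.2028) / ln(5.5172)
  = 0.18465 / 1.70788 = 0.10812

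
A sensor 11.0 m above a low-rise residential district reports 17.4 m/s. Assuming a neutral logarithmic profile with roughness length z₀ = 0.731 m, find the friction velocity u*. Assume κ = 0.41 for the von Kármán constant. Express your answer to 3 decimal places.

Log law: V(z) = (u*/κ) · ln(z/z₀) ⇒ u* = κ · V / ln(z/z₀)
u* = 0.41 × 17.4 / ln(11.0/0.731) = 0.41 × 17.4 / 2.7112
   = 7.1340 / 2.7112 = 2.6313 m/s

u* ≈ 2.631 m/s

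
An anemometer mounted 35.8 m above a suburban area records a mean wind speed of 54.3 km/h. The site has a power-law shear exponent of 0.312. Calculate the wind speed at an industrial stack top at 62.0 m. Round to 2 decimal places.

Power-law profile: V₂ = V₁ · (z₂/z₁)^α
V₂ = 54.3 × (62.0/35.8)^0.312 = 54.3 × (1.7318)^0.312
    = 54.3 × 1.1869 = 64.4488 km/h

64.45 km/h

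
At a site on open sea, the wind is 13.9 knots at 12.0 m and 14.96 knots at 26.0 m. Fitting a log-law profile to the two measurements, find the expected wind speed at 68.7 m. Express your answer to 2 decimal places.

Log law: V ∝ ln(z/z₀). From the pair, with r = V₁/V₂ = 0.92914,
ln z₀ = (ln z₁ − r·ln z₂)/(1 − r) = (2.4849 − 0.92914×3.2581)/0.07086 = -7.6541 → z₀ = 0.0004741 m
V₃ = V₁ · ln(z₃/z₀)/ln(z₁/z₀) = 13.9 × 11.8838/10.1390 = 16.2921 knots

16.29 knots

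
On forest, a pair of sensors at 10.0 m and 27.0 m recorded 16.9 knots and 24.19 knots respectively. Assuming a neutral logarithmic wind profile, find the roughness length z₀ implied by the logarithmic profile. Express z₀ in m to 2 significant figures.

z₀ ≈ 1.00 m

Log law: V(z) ∝ ln(z/z₀). With r = V₁/V₂ = 16.9/24.19 = 0.69864,
r · ln(z₂/z₀) = ln(z₁/z₀) ⇒ ln z₀ = (ln z₁ − r·ln z₂)/(1 − r)
ln z₀ = (2.30259 − 0.69864×3.29584) / 0.30136 = -0.0000
z₀ = exp(-0.0000) = 1.0000 m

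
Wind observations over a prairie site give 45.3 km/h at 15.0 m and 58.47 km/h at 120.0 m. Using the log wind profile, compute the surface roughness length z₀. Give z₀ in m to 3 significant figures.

z₀ ≈ 0.0117 m

Log law: V(z) ∝ ln(z/z₀). With r = V₁/V₂ = 45.3/58.47 = 0.77476,
r · ln(z₂/z₀) = ln(z₁/z₀) ⇒ ln z₀ = (ln z₁ − r·ln z₂)/(1 − r)
ln z₀ = (2.70805 − 0.77476×4.78749) / 0.22524 = -4.4445
z₀ = exp(-4.4445) = 0.01174 m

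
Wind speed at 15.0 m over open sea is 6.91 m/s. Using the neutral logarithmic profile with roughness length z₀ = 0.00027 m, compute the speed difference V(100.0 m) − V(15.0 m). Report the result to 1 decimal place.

Log law: V₂ = V₁ · ln(z₂/z₀)/ln(z₁/z₀) = 6.91 × 12.8223/10.9251 = 8.1099 m/s
ΔV = 8.1099 − 6.91 = 1.1999 m/s

1.2 m/s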